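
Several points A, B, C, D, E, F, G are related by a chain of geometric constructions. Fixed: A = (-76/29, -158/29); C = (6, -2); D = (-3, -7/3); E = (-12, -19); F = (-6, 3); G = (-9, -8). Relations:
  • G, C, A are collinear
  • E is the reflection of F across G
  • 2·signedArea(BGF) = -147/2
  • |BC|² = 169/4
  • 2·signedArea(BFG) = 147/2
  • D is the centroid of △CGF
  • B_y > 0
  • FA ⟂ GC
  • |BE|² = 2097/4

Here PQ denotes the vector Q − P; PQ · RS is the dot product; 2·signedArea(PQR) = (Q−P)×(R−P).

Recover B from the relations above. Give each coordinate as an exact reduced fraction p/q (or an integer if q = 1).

B = (0, 1/2)

1. B_x = 0  [line -11·x + 3·y + -3/2 = 0 ∩ |BE|² = 2097/4]
2. B_y = 1/2  [line -11·x + 3·y + -3/2 = 0 ∩ |BE|² = 2097/4]
   → B = (0, 1/2)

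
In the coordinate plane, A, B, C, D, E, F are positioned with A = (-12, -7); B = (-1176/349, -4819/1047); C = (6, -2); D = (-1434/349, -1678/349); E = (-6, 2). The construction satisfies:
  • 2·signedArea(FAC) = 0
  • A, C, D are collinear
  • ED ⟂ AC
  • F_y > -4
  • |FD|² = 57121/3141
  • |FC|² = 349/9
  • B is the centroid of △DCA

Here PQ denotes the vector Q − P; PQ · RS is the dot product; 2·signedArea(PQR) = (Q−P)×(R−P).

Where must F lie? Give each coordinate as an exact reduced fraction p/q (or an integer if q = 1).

F = (0, -11/3)

1. F_x = 0  [line -5·x + 18·y + 66 = 0 ∩ |FD|² = 57121/3141]
2. F_y = -11/3  [line -5·x + 18·y + 66 = 0 ∩ |FD|² = 57121/3141]
   → F = (0, -11/3)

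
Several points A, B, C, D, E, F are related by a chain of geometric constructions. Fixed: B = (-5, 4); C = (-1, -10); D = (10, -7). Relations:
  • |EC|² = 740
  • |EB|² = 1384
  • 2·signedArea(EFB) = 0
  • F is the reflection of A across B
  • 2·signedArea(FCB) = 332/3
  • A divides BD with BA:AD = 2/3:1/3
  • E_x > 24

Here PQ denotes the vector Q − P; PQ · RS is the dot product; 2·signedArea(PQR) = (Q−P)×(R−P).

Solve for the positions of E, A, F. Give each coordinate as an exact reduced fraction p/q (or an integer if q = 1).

A = (5, -10/3)
E = (25, -18)
F = (-15, 34/3)

1. A_x = 5  [A divides BD with BA:AD = 2/3:1/3]
2. A_y = -10/3  [A divides BD with BA:AD = 2/3:1/3]
   → A = (5, -10/3)
3. F_x = -15  [F is the reflection of A across B]
4. F_y = 34/3  [F is the reflection of A across B]
   → F = (-15, 34/3)
5. E_x = 25  [line 22/3·x + 10·y + -10/3 = 0 ∩ |EC|² = 740]
6. E_y = -18  [line 22/3·x + 10·y + -10/3 = 0 ∩ |EC|² = 740]
   → E = (25, -18)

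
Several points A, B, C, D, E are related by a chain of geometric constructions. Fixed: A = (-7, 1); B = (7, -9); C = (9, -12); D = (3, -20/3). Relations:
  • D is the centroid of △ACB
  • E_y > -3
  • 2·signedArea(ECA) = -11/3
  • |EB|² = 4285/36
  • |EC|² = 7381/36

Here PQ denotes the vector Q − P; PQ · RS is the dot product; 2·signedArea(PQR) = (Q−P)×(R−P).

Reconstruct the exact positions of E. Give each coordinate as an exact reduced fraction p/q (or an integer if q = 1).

E = (-2, -17/6)

1. E_x = -2  [line -13·x + -16·y + -214/3 = 0 ∩ |EC|² = 7381/36]
2. E_y = -17/6  [line -13·x + -16·y + -214/3 = 0 ∩ |EC|² = 7381/36]
   → E = (-2, -17/6)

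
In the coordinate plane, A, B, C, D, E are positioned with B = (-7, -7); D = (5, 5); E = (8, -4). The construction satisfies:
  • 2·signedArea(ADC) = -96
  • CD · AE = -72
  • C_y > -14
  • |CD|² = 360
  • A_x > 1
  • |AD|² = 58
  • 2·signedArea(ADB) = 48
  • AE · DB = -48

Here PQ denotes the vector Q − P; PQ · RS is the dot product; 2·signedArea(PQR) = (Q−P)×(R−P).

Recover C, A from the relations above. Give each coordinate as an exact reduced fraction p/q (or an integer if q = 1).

1. A_x = 2  [2·signedArea(ADB) = 48 ∩ AE · DB = -48]
2. A_y = -2  [2·signedArea(ADB) = 48 ∩ AE · DB = -48]
   → A = (2, -2)
3. C_x = 11  [CD · AE = -72 ∩ 2·signedArea(ADC) = -96]
4. C_y = -13  [CD · AE = -72 ∩ 2·signedArea(ADC) = -96]
   → C = (11, -13)

A = (2, -2)
C = (11, -13)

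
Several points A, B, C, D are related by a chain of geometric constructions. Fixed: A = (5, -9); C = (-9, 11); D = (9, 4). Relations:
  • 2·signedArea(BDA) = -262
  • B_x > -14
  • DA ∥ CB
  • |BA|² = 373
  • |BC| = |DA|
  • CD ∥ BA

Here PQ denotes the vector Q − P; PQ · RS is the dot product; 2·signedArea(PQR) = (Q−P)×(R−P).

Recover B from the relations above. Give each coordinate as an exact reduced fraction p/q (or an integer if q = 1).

B = (-13, -2)

1. B_x = -13  [CD ∥ BA ∩ DA ∥ CB]
2. B_y = -2  [CD ∥ BA ∩ DA ∥ CB]
   → B = (-13, -2)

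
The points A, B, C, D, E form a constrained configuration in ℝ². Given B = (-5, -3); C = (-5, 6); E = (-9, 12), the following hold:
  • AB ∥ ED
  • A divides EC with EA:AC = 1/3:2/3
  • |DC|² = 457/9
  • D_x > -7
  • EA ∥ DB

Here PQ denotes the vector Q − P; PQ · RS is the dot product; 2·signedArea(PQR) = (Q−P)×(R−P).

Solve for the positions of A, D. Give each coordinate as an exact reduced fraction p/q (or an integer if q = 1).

1. A_x = -23/3  [A divides EC with EA:AC = 1/3:2/3]
2. A_y = 10  [A divides EC with EA:AC = 1/3:2/3]
   → A = (-23/3, 10)
3. D_x = -19/3  [EA ∥ DB ∩ AB ∥ ED]
4. D_y = -1  [EA ∥ DB ∩ AB ∥ ED]
   → D = (-19/3, -1)

A = (-23/3, 10)
D = (-19/3, -1)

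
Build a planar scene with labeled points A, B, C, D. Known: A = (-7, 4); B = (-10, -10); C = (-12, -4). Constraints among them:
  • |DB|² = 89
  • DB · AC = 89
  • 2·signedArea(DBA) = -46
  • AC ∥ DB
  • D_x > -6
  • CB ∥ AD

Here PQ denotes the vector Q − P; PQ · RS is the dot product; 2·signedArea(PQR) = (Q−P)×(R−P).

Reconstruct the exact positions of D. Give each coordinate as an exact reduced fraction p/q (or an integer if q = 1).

D = (-5, -2)

1. D_x = -5  [AC ∥ DB ∩ CB ∥ AD]
2. D_y = -2  [AC ∥ DB ∩ CB ∥ AD]
   → D = (-5, -2)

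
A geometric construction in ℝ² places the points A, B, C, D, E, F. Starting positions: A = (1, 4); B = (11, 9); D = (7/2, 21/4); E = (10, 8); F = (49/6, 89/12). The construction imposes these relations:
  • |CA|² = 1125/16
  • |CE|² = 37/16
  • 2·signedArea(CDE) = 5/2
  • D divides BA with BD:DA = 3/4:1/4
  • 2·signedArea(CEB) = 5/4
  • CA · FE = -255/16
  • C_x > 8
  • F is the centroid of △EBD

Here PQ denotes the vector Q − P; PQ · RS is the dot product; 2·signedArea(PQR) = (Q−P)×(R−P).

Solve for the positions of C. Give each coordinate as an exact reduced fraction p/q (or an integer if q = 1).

C = (17/2, 31/4)

1. C_x = 17/2  [CA · FE = -255/16 ∩ 2·signedArea(CDE) = 5/2]
2. C_y = 31/4  [CA · FE = -255/16 ∩ 2·signedArea(CDE) = 5/2]
   → C = (17/2, 31/4)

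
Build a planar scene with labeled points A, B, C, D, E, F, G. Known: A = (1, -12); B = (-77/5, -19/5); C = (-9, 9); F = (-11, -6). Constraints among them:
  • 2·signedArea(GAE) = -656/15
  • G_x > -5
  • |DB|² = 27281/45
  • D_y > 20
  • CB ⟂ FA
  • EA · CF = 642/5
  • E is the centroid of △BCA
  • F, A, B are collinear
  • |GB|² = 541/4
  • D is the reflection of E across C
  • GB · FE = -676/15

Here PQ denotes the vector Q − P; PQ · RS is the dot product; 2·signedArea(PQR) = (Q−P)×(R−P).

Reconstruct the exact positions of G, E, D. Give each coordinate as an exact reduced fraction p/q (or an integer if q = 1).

D = (-51/5, 304/15)
E = (-39/5, -34/15)
G = (-4, -3/2)

1. E_x = -39/5  [E is the centroid of △BCA]
2. E_y = -34/15  [E is the centroid of △BCA]
   → E = (-39/5, -34/15)
3. D_x = -51/5  [D is the reflection of E across C]
4. D_y = 304/15  [D is the reflection of E across C]
   → D = (-51/5, 304/15)
5. G_x = -4  [2·signedArea(GAE) = -656/15 ∩ GB · FE = -676/15]
6. G_y = -3/2  [2·signedArea(GAE) = -656/15 ∩ GB · FE = -676/15]
   → G = (-4, -3/2)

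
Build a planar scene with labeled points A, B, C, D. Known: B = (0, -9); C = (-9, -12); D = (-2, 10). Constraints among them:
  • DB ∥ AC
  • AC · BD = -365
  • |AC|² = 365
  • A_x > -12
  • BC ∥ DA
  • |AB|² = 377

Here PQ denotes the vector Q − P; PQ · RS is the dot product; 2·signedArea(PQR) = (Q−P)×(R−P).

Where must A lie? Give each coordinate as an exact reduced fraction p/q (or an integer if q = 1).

A = (-11, 7)

1. A_x = -11  [DB ∥ AC ∩ BC ∥ DA]
2. A_y = 7  [DB ∥ AC ∩ BC ∥ DA]
   → A = (-11, 7)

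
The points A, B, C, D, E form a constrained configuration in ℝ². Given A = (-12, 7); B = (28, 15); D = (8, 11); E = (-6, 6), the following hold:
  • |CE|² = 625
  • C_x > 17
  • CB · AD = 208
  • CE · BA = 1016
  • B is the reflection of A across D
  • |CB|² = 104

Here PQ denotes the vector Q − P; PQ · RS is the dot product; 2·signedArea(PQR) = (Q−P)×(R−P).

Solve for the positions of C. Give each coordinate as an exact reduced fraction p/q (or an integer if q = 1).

C = (18, 13)

1. C_x = 18  [line 40·x + 8·y + -824 = 0 ∩ |CB|² = 104]
2. C_y = 13  [line 40·x + 8·y + -824 = 0 ∩ |CB|² = 104]
   → C = (18, 13)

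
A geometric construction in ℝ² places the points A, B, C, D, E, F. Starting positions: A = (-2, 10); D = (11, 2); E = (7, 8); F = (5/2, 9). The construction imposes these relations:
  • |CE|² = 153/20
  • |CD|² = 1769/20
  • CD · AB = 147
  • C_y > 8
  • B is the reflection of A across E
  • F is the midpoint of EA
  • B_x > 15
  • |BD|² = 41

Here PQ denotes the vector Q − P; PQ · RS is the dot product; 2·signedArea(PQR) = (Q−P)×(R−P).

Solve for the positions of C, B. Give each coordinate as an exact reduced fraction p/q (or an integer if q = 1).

1. B_x = 16  [B is the reflection of A across E]
2. B_y = 6  [B is the reflection of A across E]
   → B = (16, 6)
3. C_x = 43/10  [line -18·x + 4·y + 43 = 0 ∩ |CE|² = 153/20]
4. C_y = 43/5  [line -18·x + 4·y + 43 = 0 ∩ |CE|² = 153/20]
   → C = (43/10, 43/5)

B = (16, 6)
C = (43/10, 43/5)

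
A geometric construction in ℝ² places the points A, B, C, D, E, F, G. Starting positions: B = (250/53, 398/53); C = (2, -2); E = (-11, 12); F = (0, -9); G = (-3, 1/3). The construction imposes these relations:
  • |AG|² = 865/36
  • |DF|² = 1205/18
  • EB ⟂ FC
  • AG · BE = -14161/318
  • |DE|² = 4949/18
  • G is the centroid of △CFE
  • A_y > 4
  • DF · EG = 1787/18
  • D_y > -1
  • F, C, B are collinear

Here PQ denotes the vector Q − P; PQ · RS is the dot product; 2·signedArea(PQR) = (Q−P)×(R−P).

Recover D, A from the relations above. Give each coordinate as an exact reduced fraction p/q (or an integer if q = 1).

A = (-9/2, 5)
D = (-1/2, -5/6)

1. D_x = -1/2  [line -8·x + 35/3·y + 103/18 = 0 ∩ |DF|² = 1205/18]
2. D_y = -5/6  [line -8·x + 35/3·y + 103/18 = 0 ∩ |DF|² = 1205/18]
   → D = (-1/2, -5/6)
3. A_x = -9/2  [line 833/53·x + -238/53·y + 9877/106 = 0 ∩ |AG|² = 865/36]
4. A_y = 5  [line 833/53·x + -238/53·y + 9877/106 = 0 ∩ |AG|² = 865/36]
   → A = (-9/2, 5)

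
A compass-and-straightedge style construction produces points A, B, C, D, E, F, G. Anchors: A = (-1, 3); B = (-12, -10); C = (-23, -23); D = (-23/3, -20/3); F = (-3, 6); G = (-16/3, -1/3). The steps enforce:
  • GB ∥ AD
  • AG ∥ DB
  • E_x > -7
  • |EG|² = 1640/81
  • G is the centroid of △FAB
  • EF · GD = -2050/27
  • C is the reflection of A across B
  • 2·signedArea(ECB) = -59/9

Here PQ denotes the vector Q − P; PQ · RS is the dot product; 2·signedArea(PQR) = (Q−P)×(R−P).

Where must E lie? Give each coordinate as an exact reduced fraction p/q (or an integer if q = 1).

E = (-62/9, -41/9)

1. E_x = -62/9  [2·signedArea(ECB) = -59/9 ∩ EF · GD = -2050/27]
2. E_y = -41/9  [2·signedArea(ECB) = -59/9 ∩ EF · GD = -2050/27]
   → E = (-62/9, -41/9)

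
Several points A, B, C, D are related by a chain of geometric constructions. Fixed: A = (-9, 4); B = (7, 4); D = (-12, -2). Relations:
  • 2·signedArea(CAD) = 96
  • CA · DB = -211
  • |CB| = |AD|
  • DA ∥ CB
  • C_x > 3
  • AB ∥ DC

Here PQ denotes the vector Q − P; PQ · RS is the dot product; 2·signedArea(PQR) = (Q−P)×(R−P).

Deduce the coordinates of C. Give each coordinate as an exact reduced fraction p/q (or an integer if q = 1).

C = (4, -2)

1. C_x = 4  [DA ∥ CB ∩ AB ∥ DC]
2. C_y = -2  [DA ∥ CB ∩ AB ∥ DC]
   → C = (4, -2)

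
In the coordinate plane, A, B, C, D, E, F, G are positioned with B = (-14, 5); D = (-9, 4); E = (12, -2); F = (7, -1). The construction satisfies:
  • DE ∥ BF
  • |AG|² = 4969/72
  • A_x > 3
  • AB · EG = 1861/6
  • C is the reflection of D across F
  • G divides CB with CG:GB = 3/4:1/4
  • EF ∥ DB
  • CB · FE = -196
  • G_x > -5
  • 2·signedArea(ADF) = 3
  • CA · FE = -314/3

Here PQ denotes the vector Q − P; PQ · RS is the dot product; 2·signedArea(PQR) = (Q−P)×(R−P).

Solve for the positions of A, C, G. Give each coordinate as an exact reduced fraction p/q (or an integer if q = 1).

A = (10/3, 1/3)
C = (23, -6)
G = (-19/4, 9/4)

1. C_x = 23  [C is the reflection of D across F]
2. C_y = -6  [C is the reflection of D across F]
   → C = (23, -6)
3. G_x = -19/4  [G divides CB with CG:GB = 3/4:1/4]
4. G_y = 9/4  [G divides CB with CG:GB = 3/4:1/4]
   → G = (-19/4, 9/4)
5. A_x = 10/3  [2·signedArea(ADF) = 3 ∩ CA · FE = -314/3]
6. A_y = 1/3  [2·signedArea(ADF) = 3 ∩ CA · FE = -314/3]
   → A = (10/3, 1/3)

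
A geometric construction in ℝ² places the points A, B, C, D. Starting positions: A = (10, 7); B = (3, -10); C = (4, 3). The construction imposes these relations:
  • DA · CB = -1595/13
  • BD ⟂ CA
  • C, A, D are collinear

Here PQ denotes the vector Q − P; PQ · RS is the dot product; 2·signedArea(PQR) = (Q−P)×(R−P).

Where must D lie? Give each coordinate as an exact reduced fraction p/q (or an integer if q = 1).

1. D_x = -35/13  [C, A, D are collinear ∩ BD ⟂ CA]
2. D_y = -19/13  [C, A, D are collinear ∩ BD ⟂ CA]
   → D = (-35/13, -19/13)

D = (-35/13, -19/13)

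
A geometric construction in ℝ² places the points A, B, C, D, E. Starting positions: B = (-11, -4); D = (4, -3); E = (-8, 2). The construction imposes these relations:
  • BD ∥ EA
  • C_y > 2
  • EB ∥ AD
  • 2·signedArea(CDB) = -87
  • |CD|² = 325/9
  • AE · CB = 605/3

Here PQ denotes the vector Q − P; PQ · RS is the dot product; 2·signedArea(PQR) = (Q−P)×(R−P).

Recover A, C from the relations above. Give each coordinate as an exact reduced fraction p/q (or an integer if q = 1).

A = (7, 3)
C = (2, 8/3)

1. A_x = 7  [EB ∥ AD ∩ BD ∥ EA]
2. A_y = 3  [EB ∥ AD ∩ BD ∥ EA]
   → A = (7, 3)
3. C_x = 2  [2·signedArea(CDB) = -87 ∩ AE · CB = 605/3]
4. C_y = 8/3  [2·signedArea(CDB) = -87 ∩ AE · CB = 605/3]
   → C = (2, 8/3)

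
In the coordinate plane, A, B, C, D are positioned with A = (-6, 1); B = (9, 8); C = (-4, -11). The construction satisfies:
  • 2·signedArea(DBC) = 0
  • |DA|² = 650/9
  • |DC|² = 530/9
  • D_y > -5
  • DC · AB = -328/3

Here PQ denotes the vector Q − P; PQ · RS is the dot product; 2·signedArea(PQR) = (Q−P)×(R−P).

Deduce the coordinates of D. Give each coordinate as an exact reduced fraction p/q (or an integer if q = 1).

1. D_x = 1/3  [2·signedArea(DBC) = 0 ∩ DC · AB = -328/3]
2. D_y = -14/3  [2·signedArea(DBC) = 0 ∩ DC · AB = -328/3]
   → D = (1/3, -14/3)

D = (1/3, -14/3)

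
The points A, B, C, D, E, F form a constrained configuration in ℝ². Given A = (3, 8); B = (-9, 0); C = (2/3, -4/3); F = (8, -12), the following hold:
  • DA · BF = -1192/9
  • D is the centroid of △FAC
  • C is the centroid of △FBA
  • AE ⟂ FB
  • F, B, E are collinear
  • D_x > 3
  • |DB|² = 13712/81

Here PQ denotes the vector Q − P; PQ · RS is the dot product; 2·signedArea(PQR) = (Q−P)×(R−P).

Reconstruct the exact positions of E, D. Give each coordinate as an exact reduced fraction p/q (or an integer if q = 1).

1. E_x = -2061/433  [F, B, E are collinear ∩ AE ⟂ FB]
2. E_y = -1296/433  [F, B, E are collinear ∩ AE ⟂ FB]
   → E = (-2061/433, -1296/433)
3. D_x = 35/9  [D is the centroid of △FAC]
4. D_y = -16/9  [D is the centroid of △FAC]
   → D = (35/9, -16/9)

D = (35/9, -16/9)
E = (-2061/433, -1296/433)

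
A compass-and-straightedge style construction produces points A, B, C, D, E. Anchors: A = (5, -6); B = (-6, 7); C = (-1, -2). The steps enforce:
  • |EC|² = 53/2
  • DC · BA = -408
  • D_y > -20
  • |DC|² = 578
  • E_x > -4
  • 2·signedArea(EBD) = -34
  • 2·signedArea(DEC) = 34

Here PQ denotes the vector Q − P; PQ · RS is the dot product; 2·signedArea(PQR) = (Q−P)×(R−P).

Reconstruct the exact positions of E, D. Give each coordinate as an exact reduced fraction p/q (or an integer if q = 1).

1. D_x = 16  [line -11·x + 13·y + 423 = 0 ∩ |DC|² = 578]
2. D_y = -19  [line -11·x + 13·y + 423 = 0 ∩ |DC|² = 578]
   → D = (16, -19)
3. E_x = -7/2  [2·signedArea(EBD) = -34 ∩ 2·signedArea(DEC) = 34]
4. E_y = 5/2  [2·signedArea(EBD) = -34 ∩ 2·signedArea(DEC) = 34]
   → E = (-7/2, 5/2)

D = (16, -19)
E = (-7/2, 5/2)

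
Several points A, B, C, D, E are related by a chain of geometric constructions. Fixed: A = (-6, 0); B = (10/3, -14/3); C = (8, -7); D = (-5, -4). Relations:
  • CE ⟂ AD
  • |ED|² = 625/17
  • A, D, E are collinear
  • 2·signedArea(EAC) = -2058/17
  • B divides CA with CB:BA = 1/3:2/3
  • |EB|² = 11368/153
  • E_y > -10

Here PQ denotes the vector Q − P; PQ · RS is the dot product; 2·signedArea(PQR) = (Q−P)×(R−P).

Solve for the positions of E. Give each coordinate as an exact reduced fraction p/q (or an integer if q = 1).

E = (-60/17, -168/17)

1. E_x = -60/17  [A, D, E are collinear ∩ CE ⟂ AD]
2. E_y = -168/17  [A, D, E are collinear ∩ CE ⟂ AD]
   → E = (-60/17, -168/17)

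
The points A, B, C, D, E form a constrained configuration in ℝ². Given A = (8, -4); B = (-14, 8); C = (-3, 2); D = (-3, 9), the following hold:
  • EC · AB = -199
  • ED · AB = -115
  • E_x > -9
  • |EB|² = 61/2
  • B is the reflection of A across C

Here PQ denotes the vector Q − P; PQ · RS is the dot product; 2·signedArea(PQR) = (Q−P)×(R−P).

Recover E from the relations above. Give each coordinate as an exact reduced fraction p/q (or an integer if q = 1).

1. E_x = -17/2  [line 22·x + -12·y + 289 = 0 ∩ |EB|² = 61/2]
2. E_y = 17/2  [line 22·x + -12·y + 289 = 0 ∩ |EB|² = 61/2]
   → E = (-17/2, 17/2)

E = (-17/2, 17/2)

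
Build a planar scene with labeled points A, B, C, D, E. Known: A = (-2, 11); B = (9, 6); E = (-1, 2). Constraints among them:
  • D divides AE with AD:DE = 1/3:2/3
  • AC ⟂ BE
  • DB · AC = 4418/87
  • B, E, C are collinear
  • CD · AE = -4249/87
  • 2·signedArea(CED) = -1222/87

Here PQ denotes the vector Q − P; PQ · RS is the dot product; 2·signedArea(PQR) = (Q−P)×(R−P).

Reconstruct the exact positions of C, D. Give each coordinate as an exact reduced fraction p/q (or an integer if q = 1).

C = (36/29, 84/29)
D = (-5/3, 8)

1. C_x = 36/29  [B, E, C are collinear ∩ AC ⟂ BE]
2. C_y = 84/29  [B, E, C are collinear ∩ AC ⟂ BE]
   → C = (36/29, 84/29)
3. D_x = -5/3  [D divides AE with AD:DE = 1/3:2/3]
4. D_y = 8  [D divides AE with AD:DE = 1/3:2/3]
   → D = (-5/3, 8)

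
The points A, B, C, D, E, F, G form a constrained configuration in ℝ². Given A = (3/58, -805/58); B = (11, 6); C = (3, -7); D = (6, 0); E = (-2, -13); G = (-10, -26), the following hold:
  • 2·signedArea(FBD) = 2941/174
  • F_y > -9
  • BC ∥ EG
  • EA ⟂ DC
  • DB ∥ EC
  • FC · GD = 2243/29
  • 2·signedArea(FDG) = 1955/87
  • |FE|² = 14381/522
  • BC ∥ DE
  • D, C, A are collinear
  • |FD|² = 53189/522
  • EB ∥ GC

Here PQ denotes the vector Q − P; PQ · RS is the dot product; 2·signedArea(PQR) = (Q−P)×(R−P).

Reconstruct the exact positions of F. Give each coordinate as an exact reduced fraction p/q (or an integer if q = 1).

1. F_x = 235/174  [2·signedArea(FBD) = 2941/174 ∩ 2·signedArea(FDG) = 1955/87]
2. F_y = -1559/174  [2·signedArea(FBD) = 2941/174 ∩ 2·signedArea(FDG) = 1955/87]
   → F = (235/174, -1559/174)

F = (235/174, -1559/174)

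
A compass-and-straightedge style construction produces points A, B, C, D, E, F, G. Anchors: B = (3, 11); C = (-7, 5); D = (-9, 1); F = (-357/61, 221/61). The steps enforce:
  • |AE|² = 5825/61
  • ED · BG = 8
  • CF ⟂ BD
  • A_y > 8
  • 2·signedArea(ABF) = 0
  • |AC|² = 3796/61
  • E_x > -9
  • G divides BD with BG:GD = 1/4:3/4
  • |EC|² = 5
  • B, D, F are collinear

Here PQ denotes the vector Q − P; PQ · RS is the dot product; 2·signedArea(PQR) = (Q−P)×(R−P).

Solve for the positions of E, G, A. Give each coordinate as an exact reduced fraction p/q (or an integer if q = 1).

1. G_x = 0  [G divides BD with BG:GD = 1/4:3/4]
2. G_y = 17/2  [G divides BD with BG:GD = 1/4:3/4]
   → G = (0, 17/2)
3. A_x = 3/61  [line 450/61·x + -540/61·y + 4590/61 = 0 ∩ |AC|² = 3796/61]
4. A_y = 521/61  [line 450/61·x + -540/61·y + 4590/61 = 0 ∩ |AC|² = 3796/61]
   → A = (3/61, 521/61)
5. E_x = -8  [line 3·x + 5/2·y + 33/2 = 0 ∩ |EC|² = 5]
6. E_y = 3  [line 3·x + 5/2·y + 33/2 = 0 ∩ |EC|² = 5]
   → E = (-8, 3)

A = (3/61, 521/61)
E = (-8, 3)
G = (0, 17/2)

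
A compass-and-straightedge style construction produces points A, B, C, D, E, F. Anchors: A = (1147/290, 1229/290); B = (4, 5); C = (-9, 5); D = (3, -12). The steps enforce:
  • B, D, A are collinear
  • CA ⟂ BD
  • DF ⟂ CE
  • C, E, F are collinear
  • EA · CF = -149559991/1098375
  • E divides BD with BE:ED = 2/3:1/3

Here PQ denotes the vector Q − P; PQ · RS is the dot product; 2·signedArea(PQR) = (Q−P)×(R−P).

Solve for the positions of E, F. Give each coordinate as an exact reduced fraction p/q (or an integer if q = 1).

1. E_x = 10/3  [E divides BD with BE:ED = 2/3:1/3]
2. E_y = -19/3  [E divides BD with BE:ED = 2/3:1/3]
   → E = (10/3, -19/3)
3. F_x = 15089/2525  [C, E, F are collinear ∩ DF ⟂ CE]
4. F_y = -22123/2525  [C, E, F are collinear ∩ DF ⟂ CE]
   → F = (15089/2525, -22123/2525)

E = (10/3, -19/3)
F = (15089/2525, -22123/2525)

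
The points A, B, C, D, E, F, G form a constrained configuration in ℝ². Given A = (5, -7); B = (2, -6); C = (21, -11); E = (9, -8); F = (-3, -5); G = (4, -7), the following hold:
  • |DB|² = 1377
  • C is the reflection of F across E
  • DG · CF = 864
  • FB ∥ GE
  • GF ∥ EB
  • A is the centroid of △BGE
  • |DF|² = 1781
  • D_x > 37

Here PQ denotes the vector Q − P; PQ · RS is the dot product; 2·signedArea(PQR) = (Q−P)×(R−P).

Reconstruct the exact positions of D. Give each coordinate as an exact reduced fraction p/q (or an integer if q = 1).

D = (38, -15)

1. D_x = 38  [line 24·x + -6·y + -1002 = 0 ∩ |DB|² = 1377]
2. D_y = -15  [line 24·x + -6·y + -1002 = 0 ∩ |DB|² = 1377]
   → D = (38, -15)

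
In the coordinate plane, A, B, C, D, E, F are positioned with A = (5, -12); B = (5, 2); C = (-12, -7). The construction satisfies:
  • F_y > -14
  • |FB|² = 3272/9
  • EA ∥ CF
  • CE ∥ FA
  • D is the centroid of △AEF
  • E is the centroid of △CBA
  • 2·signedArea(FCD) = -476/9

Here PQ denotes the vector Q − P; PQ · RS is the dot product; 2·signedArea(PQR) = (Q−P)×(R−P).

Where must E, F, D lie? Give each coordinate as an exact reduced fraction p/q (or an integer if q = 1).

1. E_x = -2/3  [E is the centroid of △CBA]
2. E_y = -17/3  [E is the centroid of △CBA]
   → E = (-2/3, -17/3)
3. F_x = -19/3  [CE ∥ FA ∩ EA ∥ CF]
4. F_y = -40/3  [CE ∥ FA ∩ EA ∥ CF]
   → F = (-19/3, -40/3)
5. D_x = -2/3  [D is the centroid of △AEF]
6. D_y = -31/3  [D is the centroid of △AEF]
   → D = (-2/3, -31/3)

D = (-2/3, -31/3)
E = (-2/3, -17/3)
F = (-19/3, -40/3)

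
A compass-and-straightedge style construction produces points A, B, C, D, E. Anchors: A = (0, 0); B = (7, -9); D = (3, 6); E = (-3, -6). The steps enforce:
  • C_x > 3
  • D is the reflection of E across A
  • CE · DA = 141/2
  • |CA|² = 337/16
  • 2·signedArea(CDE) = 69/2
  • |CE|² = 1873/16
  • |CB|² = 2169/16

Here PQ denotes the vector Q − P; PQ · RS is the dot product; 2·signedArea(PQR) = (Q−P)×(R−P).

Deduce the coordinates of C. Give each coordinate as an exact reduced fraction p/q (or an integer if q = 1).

C = (4, 9/4)

1. C_x = 4  [2·signedArea(CDE) = 69/2 ∩ CE · DA = 141/2]
2. C_y = 9/4  [2·signedArea(CDE) = 69/2 ∩ CE · DA = 141/2]
   → C = (4, 9/4)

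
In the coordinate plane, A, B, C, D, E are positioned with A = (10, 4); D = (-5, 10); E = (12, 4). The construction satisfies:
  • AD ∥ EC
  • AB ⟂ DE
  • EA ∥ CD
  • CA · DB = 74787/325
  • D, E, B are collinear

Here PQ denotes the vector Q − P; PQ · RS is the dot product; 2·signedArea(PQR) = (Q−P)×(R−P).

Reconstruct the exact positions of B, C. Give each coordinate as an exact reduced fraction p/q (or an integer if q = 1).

1. B_x = 3322/325  [D, E, B are collinear ∩ AB ⟂ DE]
2. B_y = 1504/325  [D, E, B are collinear ∩ AB ⟂ DE]
   → B = (3322/325, 1504/325)
3. C_x = -3  [EA ∥ CD ∩ AD ∥ EC]
4. C_y = 10  [EA ∥ CD ∩ AD ∥ EC]
   → C = (-3, 10)

B = (3322/325, 1504/325)
C = (-3, 10)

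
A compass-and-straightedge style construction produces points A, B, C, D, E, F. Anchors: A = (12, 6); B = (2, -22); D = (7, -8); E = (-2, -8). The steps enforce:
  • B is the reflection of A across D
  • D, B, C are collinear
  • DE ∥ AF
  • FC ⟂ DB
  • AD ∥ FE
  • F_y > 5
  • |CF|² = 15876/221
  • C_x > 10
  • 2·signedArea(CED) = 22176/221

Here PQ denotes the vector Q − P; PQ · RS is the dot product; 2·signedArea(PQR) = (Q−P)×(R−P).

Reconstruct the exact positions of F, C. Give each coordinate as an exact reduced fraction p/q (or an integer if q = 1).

1. F_x = 3  [AD ∥ FE ∩ DE ∥ AF]
2. F_y = 6  [AD ∥ FE ∩ DE ∥ AF]
   → F = (3, 6)
3. C_x = 2427/221  [D, B, C are collinear ∩ FC ⟂ DB]
4. C_y = 696/221  [D, B, C are collinear ∩ FC ⟂ DB]
   → C = (2427/221, 696/221)

C = (2427/221, 696/221)
F = (3, 6)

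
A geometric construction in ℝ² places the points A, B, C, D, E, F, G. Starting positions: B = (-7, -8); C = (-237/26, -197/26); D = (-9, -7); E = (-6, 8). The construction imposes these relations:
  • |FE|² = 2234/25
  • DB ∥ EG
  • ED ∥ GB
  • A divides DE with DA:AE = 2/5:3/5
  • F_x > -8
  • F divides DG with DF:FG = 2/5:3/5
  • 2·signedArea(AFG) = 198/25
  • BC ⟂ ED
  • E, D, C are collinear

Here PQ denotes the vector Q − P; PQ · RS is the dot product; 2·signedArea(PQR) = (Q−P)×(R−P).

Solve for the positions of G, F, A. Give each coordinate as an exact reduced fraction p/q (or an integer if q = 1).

A = (-39/5, -1)
F = (-7, -7/5)
G = (-4, 7)

1. G_x = -4  [ED ∥ GB ∩ DB ∥ EG]
2. G_y = 7  [ED ∥ GB ∩ DB ∥ EG]
   → G = (-4, 7)
3. F_x = -7  [F divides DG with DF:FG = 2/5:3/5]
4. F_y = -7/5  [F divides DG with DF:FG = 2/5:3/5]
   → F = (-7, -7/5)
5. A_x = -39/5  [A divides DE with DA:AE = 2/5:3/5]
6. A_y = -1  [A divides DE with DA:AE = 2/5:3/5]
   → A = (-39/5, -1)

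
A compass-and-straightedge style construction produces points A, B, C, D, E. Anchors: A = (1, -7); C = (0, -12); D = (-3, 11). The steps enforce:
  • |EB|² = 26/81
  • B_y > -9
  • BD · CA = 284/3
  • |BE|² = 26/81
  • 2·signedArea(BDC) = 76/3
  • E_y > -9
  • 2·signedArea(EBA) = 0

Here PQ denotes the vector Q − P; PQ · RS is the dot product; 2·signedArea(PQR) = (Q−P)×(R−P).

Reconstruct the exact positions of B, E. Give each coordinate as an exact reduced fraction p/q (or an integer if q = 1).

B = (2/3, -26/3)
E = (7/9, -73/9)

1. B_x = 2/3  [2·signedArea(BDC) = 76/3 ∩ BD · CA = 284/3]
2. B_y = -26/3  [2·signedArea(BDC) = 76/3 ∩ BD · CA = 284/3]
   → B = (2/3, -26/3)
3. E_x = 7/9  [line -5/3·x + 1/3·y + 4 = 0 ∩ |BE|² = 26/81]
4. E_y = -73/9  [line -5/3·x + 1/3·y + 4 = 0 ∩ |BE|² = 26/81]
   → E = (7/9, -73/9)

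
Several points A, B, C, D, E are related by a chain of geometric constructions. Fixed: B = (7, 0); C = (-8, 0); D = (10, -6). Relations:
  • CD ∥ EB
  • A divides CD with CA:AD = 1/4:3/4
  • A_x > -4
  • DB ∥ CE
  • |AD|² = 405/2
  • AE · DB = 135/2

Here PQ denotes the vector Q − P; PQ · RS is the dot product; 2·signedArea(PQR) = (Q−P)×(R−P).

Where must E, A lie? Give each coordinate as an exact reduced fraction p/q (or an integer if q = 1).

A = (-7/2, -3/2)
E = (-11, 6)

1. E_x = -11  [CD ∥ EB ∩ DB ∥ CE]
2. E_y = 6  [CD ∥ EB ∩ DB ∥ CE]
   → E = (-11, 6)
3. A_x = -7/2  [A divides CD with CA:AD = 1/4:3/4]
4. A_y = -3/2  [A divides CD with CA:AD = 1/4:3/4]
   → A = (-7/2, -3/2)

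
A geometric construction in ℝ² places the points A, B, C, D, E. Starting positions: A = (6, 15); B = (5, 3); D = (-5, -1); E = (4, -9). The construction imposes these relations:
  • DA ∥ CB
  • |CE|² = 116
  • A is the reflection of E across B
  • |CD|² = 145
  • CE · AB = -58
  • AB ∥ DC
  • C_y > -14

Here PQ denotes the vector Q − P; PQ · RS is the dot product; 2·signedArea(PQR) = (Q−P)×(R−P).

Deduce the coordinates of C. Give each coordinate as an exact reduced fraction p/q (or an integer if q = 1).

1. C_x = -6  [DA ∥ CB ∩ AB ∥ DC]
2. C_y = -13  [DA ∥ CB ∩ AB ∥ DC]
   → C = (-6, -13)

C = (-6, -13)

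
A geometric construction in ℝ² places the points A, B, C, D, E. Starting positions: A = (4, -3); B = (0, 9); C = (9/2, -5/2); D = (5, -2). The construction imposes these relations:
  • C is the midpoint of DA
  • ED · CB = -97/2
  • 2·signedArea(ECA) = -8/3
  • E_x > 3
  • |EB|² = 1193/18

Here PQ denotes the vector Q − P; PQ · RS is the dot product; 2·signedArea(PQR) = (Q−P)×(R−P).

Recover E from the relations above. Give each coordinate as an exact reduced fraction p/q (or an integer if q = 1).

E = (19/6, 3/2)

1. E_x = 19/6  [2·signedArea(ECA) = -8/3 ∩ ED · CB = -97/2]
2. E_y = 3/2  [2·signedArea(ECA) = -8/3 ∩ ED · CB = -97/2]
   → E = (19/6, 3/2)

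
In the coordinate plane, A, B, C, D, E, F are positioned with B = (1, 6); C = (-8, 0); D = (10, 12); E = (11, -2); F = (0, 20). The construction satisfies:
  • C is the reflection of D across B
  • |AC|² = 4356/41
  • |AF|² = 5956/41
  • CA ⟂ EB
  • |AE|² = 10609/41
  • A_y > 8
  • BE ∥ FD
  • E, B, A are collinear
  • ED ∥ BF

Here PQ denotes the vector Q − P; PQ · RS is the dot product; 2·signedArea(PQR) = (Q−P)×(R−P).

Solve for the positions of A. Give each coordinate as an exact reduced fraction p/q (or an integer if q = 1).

A = (-64/41, 330/41)

1. A_x = -64/41  [E, B, A are collinear ∩ CA ⟂ EB]
2. A_y = 330/41  [E, B, A are collinear ∩ CA ⟂ EB]
   → A = (-64/41, 330/41)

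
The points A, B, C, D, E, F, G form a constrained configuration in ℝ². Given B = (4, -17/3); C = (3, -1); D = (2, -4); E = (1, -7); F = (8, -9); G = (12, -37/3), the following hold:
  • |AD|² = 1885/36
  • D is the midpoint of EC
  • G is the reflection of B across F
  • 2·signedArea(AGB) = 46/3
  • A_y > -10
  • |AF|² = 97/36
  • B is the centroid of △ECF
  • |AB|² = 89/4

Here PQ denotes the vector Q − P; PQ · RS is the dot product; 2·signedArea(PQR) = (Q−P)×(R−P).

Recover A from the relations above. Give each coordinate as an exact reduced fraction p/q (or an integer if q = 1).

A = (13/2, -29/3)

1. A_x = 13/2  [line -20/3·x + -8·y + -34 = 0 ∩ |AF|² = 97/36]
2. A_y = -29/3  [line -20/3·x + -8·y + -34 = 0 ∩ |AF|² = 97/36]
   → A = (13/2, -29/3)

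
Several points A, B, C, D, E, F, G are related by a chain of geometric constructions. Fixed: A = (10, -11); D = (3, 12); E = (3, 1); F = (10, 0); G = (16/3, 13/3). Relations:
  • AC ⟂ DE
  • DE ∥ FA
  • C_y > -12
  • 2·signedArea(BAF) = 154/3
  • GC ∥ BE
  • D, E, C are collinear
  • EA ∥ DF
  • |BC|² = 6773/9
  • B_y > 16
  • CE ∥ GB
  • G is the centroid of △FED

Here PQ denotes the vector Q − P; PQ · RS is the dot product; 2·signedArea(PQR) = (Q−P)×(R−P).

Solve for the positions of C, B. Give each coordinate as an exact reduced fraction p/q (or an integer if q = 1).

1. C_x = 3  [D, E, C are collinear ∩ AC ⟂ DE]
2. C_y = -11  [D, E, C are collinear ∩ AC ⟂ DE]
   → C = (3, -11)
3. B_x = 16/3  [GC ∥ BE ∩ CE ∥ GB]
4. B_y = 49/3  [GC ∥ BE ∩ CE ∥ GB]
   → B = (16/3, 49/3)

B = (16/3, 49/3)
C = (3, -11)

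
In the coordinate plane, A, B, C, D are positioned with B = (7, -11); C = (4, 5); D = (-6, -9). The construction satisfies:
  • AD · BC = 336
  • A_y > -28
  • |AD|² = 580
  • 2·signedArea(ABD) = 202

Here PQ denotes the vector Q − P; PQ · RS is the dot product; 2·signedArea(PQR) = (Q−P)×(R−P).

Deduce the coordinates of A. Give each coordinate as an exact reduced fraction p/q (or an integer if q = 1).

A = (10, -27)

1. A_x = 10  [AD · BC = 336 ∩ 2·signedArea(ABD) = 202]
2. A_y = -27  [AD · BC = 336 ∩ 2·signedArea(ABD) = 202]
   → A = (10, -27)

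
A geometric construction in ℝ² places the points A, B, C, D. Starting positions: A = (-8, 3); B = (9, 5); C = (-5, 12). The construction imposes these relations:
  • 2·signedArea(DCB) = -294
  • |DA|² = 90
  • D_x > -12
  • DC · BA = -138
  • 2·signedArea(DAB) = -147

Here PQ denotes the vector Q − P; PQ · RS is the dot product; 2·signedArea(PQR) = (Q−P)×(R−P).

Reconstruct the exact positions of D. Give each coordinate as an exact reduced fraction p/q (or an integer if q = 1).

D = (-11, -6)

1. D_x = -11  [2·signedArea(DAB) = -147 ∩ 2·signedArea(DCB) = -294]
2. D_y = -6  [2·signedArea(DAB) = -147 ∩ 2·signedArea(DCB) = -294]
   → D = (-11, -6)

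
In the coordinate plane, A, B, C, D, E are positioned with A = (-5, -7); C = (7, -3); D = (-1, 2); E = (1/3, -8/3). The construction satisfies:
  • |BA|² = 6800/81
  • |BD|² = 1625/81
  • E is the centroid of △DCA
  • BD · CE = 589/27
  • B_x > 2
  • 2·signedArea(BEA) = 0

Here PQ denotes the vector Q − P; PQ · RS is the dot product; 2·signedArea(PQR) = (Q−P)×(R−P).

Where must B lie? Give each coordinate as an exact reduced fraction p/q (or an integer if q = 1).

B = (19/9, -11/9)

1. B_x = 19/9  [2·signedArea(BEA) = 0 ∩ BD · CE = 589/27]
2. B_y = -11/9  [2·signedArea(BEA) = 0 ∩ BD · CE = 589/27]
   → B = (19/9, -11/9)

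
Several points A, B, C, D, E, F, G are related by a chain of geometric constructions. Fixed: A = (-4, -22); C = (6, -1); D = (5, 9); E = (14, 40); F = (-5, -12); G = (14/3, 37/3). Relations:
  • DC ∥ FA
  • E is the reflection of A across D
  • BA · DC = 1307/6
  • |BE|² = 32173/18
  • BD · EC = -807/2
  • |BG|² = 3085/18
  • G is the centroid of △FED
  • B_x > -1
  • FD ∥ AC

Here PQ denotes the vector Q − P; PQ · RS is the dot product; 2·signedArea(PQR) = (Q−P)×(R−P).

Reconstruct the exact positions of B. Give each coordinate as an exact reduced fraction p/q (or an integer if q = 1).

1. B_x = -1/6  [BD · EC = -807/2 ∩ BA · DC = 1307/6]
2. B_y = 1/6  [BD · EC = -807/2 ∩ BA · DC = 1307/6]
   → B = (-1/6, 1/6)

B = (-1/6, 1/6)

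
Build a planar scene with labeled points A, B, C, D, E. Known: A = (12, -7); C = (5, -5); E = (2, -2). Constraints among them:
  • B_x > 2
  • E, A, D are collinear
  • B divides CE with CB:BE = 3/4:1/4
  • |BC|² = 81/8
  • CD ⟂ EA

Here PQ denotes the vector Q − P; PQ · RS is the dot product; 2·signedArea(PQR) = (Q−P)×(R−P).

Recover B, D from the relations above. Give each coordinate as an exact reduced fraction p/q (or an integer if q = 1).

1. B_x = 11/4  [B divides CE with CB:BE = 3/4:1/4]
2. B_y = -11/4  [B divides CE with CB:BE = 3/4:1/4]
   → B = (11/4, -11/4)
3. D_x = 28/5  [E, A, D are collinear ∩ CD ⟂ EA]
4. D_y = -19/5  [E, A, D are collinear ∩ CD ⟂ EA]
   → D = (28/5, -19/5)

B = (11/4, -11/4)
D = (28/5, -19/5)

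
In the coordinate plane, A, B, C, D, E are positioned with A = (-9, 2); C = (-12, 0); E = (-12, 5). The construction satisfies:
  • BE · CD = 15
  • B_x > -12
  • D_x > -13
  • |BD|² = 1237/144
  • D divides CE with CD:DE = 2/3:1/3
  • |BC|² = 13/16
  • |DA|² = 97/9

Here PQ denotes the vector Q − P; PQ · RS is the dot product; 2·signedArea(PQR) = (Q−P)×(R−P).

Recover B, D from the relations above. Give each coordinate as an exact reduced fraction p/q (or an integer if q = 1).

B = (-45/4, 1/2)
D = (-12, 10/3)

1. D_x = -12  [D divides CE with CD:DE = 2/3:1/3]
2. D_y = 10/3  [D divides CE with CD:DE = 2/3:1/3]
   → D = (-12, 10/3)
3. B_y = 1/2  [BE · CD = 15]
4. B_x = -45/4  [|BD|² = 1237/144]
   → B = (-45/4, 1/2)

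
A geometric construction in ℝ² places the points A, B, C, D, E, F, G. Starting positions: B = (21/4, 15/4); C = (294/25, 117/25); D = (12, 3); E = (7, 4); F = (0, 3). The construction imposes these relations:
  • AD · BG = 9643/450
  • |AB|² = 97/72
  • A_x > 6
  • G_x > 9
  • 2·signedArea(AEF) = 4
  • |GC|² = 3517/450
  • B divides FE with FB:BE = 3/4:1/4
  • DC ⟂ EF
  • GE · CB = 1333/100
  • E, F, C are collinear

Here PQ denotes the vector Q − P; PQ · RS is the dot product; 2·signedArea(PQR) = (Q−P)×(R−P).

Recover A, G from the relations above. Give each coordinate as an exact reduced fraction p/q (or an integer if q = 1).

A = (19/3, 10/3)
G = (1357/150, 601/150)

1. A_x = 19/3  [line 1·x + -7·y + 17 = 0 ∩ |AB|² = 97/72]
2. A_y = 10/3  [line 1·x + -7·y + 17 = 0 ∩ |AB|² = 97/72]
   → A = (19/3, 10/3)
3. G_x = 1357/150  [GE · CB = 1333/100 ∩ AD · BG = 9643/450]
4. G_y = 601/150  [GE · CB = 1333/100 ∩ AD · BG = 9643/450]
   → G = (1357/150, 601/150)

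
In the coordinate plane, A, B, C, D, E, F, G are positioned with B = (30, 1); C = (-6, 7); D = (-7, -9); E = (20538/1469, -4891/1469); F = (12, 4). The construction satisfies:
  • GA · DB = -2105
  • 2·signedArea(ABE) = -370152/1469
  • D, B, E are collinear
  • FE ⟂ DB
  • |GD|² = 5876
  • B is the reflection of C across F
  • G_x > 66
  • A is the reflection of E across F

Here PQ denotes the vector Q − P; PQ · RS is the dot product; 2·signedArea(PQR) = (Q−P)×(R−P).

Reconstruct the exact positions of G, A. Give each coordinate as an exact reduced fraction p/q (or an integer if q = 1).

A = (14718/1469, 16643/1469)
G = (67, 11)

1. A_x = 14718/1469  [A is the reflection of E across F]
2. A_y = 16643/1469  [A is the reflection of E across F]
   → A = (14718/1469, 16643/1469)
3. G_x = 67  [line -37·x + -10·y + 2589 = 0 ∩ |GD|² = 5876]
4. G_y = 11  [line -37·x + -10·y + 2589 = 0 ∩ |GD|² = 5876]
   → G = (67, 11)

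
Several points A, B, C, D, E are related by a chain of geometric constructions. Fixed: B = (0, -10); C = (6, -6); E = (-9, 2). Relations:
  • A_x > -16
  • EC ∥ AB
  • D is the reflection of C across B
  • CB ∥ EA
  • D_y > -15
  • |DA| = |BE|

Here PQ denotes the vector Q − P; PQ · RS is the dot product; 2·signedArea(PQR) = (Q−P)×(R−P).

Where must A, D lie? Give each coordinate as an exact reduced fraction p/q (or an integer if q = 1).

1. A_x = -15  [EC ∥ AB ∩ CB ∥ EA]
2. A_y = -2  [EC ∥ AB ∩ CB ∥ EA]
   → A = (-15, -2)
3. D_x = -6  [D is the reflection of C across B]
4. D_y = -14  [D is the reflection of C across B]
   → D = (-6, -14)

A = (-15, -2)
D = (-6, -14)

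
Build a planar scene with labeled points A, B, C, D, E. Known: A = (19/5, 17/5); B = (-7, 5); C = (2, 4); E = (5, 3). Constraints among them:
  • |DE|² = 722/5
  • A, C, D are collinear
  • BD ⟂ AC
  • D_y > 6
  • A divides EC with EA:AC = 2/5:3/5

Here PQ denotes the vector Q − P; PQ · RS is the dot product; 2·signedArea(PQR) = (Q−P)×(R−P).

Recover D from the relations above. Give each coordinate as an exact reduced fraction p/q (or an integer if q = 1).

D = (-32/5, 34/5)

1. D_x = -32/5  [A, C, D are collinear ∩ BD ⟂ AC]
2. D_y = 34/5  [A, C, D are collinear ∩ BD ⟂ AC]
   → D = (-32/5, 34/5)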